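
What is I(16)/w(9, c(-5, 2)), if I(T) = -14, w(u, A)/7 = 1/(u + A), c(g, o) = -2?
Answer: -14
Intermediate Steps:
w(u, A) = 7/(A + u) (w(u, A) = 7/(u + A) = 7/(A + u))
I(16)/w(9, c(-5, 2)) = -14/1 = -14*1 = -14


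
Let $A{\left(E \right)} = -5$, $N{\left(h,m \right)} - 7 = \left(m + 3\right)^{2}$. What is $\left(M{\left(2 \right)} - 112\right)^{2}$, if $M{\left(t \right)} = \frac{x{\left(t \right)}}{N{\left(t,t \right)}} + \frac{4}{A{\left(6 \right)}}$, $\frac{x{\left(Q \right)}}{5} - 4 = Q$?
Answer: $\frac{80084601}{6400} \approx 12513.0$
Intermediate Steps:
$N{\left(h,m \right)} = 7 + \left(3 + m\right)^{2}$ ($N{\left(h,m \right)} = 7 + \left(m + 3\right)^{2} = 7 + \left(3 + m\right)^{2}$)
$x{\left(Q \right)} = 20 + 5 Q$
$M{\left(t \right)} = - \frac{4}{5} + \frac{20 + 5 t}{7 + \left(3 + t\right)^{2}}$ ($M{\left(t \right)} = \frac{20 + 5 t}{7 + \left(3 + t\right)^{2}} + \frac{4}{-5} = \frac{20 + 5 t}{7 + \left(3 + t\right)^{2}} + 4 \left(- \frac{1}{5}\right) = \frac{20 + 5 t}{7 + \left(3 + t\right)^{2}} - \frac{4}{5} = - \frac{4}{5} + \frac{20 + 5 t}{7 + \left(3 + t\right)^{2}}$)
$\left(M{\left(2 \right)} - 112\right)^{2} = \left(\frac{36 + 2 - 4 \cdot 2^{2}}{5 \left(16 + 2^{2} + 6 \cdot 2\right)} - 112\right)^{2} = \left(\frac{36 + 2 - 16}{5 \left(16 + 4 + 12\right)} - 112\right)^{2} = \left(\frac{36 + 2 - 16}{5 \cdot 32} - 112\right)^{2} = \left(\frac{1}{5} \cdot \frac{1}{32} \cdot 22 - 112\right)^{2} = \left(\frac{11}{80} - 112\right)^{2} = \left(- \frac{8949}{80}\right)^{2} = \frac{80084601}{6400}$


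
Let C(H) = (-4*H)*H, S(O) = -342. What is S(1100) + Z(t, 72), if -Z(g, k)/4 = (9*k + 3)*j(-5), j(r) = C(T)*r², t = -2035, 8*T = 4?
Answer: 64758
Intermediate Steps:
T = ½ (T = (⅛)*4 = ½ ≈ 0.50000)
C(H) = -4*H²
j(r) = -r² (j(r) = (-4*(½)²)*r² = (-4*¼)*r² = -r²)
Z(g, k) = 300 + 900*k (Z(g, k) = -4*(9*k + 3)*(-1*(-5)²) = -4*(3 + 9*k)*(-1*25) = -4*(3 + 9*k)*(-25) = -4*(-75 - 225*k) = 300 + 900*k)
S(1100) + Z(t, 72) = -342 + (300 + 900*72) = -342 + (300 + 64800) = -342 + 65100 = 64758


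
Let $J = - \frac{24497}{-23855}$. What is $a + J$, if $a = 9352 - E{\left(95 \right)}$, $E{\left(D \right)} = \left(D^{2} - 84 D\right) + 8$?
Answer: $\frac{197997142}{23855} \approx 8300.0$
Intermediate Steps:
$J = \frac{24497}{23855}$ ($J = \left(-24497\right) \left(- \frac{1}{23855}\right) = \frac{24497}{23855} \approx 1.0269$)
$E{\left(D \right)} = 8 + D^{2} - 84 D$
$a = 8299$ ($a = 9352 - \left(8 + 95^{2} - 7980\right) = 9352 - \left(8 + 9025 - 7980\right) = 9352 - 1053 = 8299$)
$a + J = 8299 + \frac{24497}{23855} = \frac{197997142}{23855}$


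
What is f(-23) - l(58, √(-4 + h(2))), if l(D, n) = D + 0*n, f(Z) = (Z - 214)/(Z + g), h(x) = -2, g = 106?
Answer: -5051/83 ≈ -60.855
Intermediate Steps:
f(Z) = (-214 + Z)/(106 + Z) (f(Z) = (Z - 214)/(Z + 106) = (-214 + Z)/(106 + Z))
l(D, n) = D (l(D, n) = D + 0 = D)
f(-23) - l(58, √(-4 + h(2))) = (-214 - 23)/(106 - 23) - 1*58 = -237/83 - 58 = -5051/83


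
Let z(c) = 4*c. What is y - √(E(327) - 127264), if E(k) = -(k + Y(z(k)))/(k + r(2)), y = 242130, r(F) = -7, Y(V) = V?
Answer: 242130 - I*√8145223/8 ≈ 2.4213e+5 - 356.75*I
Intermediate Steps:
E(k) = -5*k/(-7 + k) (E(k) = -(k + 4*k)/(k - 7) = -5*k/(-7 + k))
y - √(E(327) - 127264) = 242130 - √(-5*327/(-7 + 327) - 127264) = 242130 - √(-5*327/320 - 127264) = 242130 - √(-5*327*1/320 - 127264) = 242130 - √(-327/64 - 127264) = 242130 - √(-8145223/64) = 242130 - I*√8145223/8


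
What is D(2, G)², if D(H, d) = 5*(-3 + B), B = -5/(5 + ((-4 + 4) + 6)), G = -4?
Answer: 36100/121 ≈ 298.35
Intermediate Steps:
B = -5/11 (B = -5/(5 + (0 + 6)) = -5/(5 + 6) = -5/11 ≈ -0.45455)
D(H, d) = -190/11 (D(H, d) = 5*(-3 - 5/11) = 5*(-38/11) = -190/11)
D(2, G)² = (-190/11)² = 36100/121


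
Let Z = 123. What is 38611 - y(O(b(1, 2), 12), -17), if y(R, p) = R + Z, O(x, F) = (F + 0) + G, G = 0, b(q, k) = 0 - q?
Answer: 38476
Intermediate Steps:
b(q, k) = -q
O(x, F) = F (O(x, F) = (F + 0) + 0 = F + 0 = F)
y(R, p) = 123 + R (y(R, p) = R + 123 = 123 + R)
38611 - y(O(b(1, 2), 12), -17) = 38611 - (123 + 12) = 38611 - 1*135 = 38611 - 135 = 38476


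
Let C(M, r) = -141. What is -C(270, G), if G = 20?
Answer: 141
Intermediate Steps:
-C(270, G) = -1*(-141) = 141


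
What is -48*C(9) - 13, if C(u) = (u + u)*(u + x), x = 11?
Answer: -17293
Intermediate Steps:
C(u) = 2*u*(11 + u) (C(u) = (u + u)*(u + 11) = (2*u)*(11 + u) = 2*u*(11 + u))
-48*C(9) - 13 = -96*9*(11 + 9) - 13 = -96*9*20 - 13 = -48*360 - 13 = -17280 - 13 = -17293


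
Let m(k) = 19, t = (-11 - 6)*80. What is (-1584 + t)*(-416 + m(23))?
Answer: 1168768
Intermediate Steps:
t = -1360 (t = -17*80 = -1360)
(-1584 + t)*(-416 + m(23)) = (-1584 - 1360)*(-416 + 19) = -2944*(-397) = 1168768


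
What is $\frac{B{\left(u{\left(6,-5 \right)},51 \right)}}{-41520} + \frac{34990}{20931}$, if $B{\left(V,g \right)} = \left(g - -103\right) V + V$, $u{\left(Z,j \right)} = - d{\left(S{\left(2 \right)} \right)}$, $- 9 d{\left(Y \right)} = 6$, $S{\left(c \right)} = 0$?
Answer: $\frac{145062193}{86905512} \approx 1.6692$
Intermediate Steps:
$d{\left(Y \right)} = - \frac{2}{3}$ ($d{\left(Y \right)} = \left(- \frac{1}{9}\right) 6 = - \frac{2}{3}$)
$u{\left(Z,j \right)} = \frac{2}{3}$ ($u{\left(Z,j \right)} = \left(-1\right) \left(- \frac{2}{3}\right) = \frac{2}{3}$)
$B{\left(V,g \right)} = V + V \left(103 + g\right)$ ($B{\left(V,g \right)} = \left(g + 103\right) V + V = \left(103 + g\right) V + V = V \left(103 + g\right) + V = V + V \left(103 + g\right)$)
$\frac{B{\left(u{\left(6,-5 \right)},51 \right)}}{-41520} + \frac{34990}{20931} = \frac{\frac{2}{3} \left(104 + 51\right)}{-41520} + \frac{34990}{20931} = \frac{2}{3} \cdot 155 \left(- \frac{1}{41520}\right) + 34990 \cdot \frac{1}{20931} = \frac{310}{3} \left(- \frac{1}{41520}\right) + \frac{34990}{20931} = - \frac{31}{12456} + \frac{34990}{20931} = \frac{145062193}{86905512}$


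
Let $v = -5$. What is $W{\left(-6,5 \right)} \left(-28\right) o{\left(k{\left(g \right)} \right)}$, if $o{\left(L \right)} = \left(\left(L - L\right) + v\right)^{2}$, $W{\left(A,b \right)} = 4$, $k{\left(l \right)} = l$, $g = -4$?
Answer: $-2800$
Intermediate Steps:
$o{\left(L \right)} = 25$ ($o{\left(L \right)} = \left(\left(L - L\right) - 5\right)^{2} = \left(0 - 5\right)^{2} = \left(-5\right)^{2} = 25$)
$W{\left(-6,5 \right)} \left(-28\right) o{\left(k{\left(g \right)} \right)} = 4 \left(-28\right) 25 = \left(-112\right) 25 = -2800$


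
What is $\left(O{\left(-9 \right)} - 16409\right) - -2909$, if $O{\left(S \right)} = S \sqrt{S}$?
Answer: $-13500 - 27 i \approx -13500.0 - 27.0 i$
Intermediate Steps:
$O{\left(S \right)} = S^{\frac{3}{2}}$
$\left(O{\left(-9 \right)} - 16409\right) - -2909 = \left(\left(-9\right)^{\frac{3}{2}} - 16409\right) - -2909 = \left(- 27 i - 16409\right) + 2909 = \left(-16409 - 27 i\right) + 2909 = -13500 - 27 i$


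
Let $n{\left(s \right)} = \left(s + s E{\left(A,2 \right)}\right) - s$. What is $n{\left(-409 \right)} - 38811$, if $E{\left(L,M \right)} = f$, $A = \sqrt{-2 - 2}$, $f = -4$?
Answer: $-37175$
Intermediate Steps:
$A = 2 i$ ($A = \sqrt{-4} = 2 i \approx 2.0 i$)
$E{\left(L,M \right)} = -4$
$n{\left(s \right)} = - 4 s$ ($n{\left(s \right)} = \left(s + s \left(-4\right)\right) - s = \left(s - 4 s\right) - s = - 3 s - s = - 4 s$)
$n{\left(-409 \right)} - 38811 = \left(-4\right) \left(-409\right) - 38811 = 1636 - 38811 = -37175$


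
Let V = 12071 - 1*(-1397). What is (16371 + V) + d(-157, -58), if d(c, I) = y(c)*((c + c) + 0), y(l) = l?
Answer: 79137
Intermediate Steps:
V = 13468 (V = 12071 + 1397 = 13468)
d(c, I) = 2*c**2 (d(c, I) = c*((c + c) + 0) = c*(2*c + 0) = c*(2*c) = 2*c**2)
(16371 + V) + d(-157, -58) = (16371 + 13468) + 2*(-157)**2 = 29839 + 2*24649 = 29839 + 49298 = 79137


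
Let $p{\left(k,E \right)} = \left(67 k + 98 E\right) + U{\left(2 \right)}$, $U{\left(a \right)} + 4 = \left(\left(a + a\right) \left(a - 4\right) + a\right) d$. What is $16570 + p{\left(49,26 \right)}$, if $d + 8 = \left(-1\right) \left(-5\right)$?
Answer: $22415$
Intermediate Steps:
$d = -3$ ($d = -8 - -5 = -8 + 5 = -3$)
$U{\left(a \right)} = -4 - 3 a - 6 a \left(-4 + a\right)$ ($U{\left(a \right)} = -4 + \left(\left(a + a\right) \left(a - 4\right) + a\right) \left(-3\right) = -4 + \left(2 a \left(-4 + a\right) + a\right) \left(-3\right) = -4 + \left(a + 2 a \left(-4 + a\right)\right) \left(-3\right) = -4 - \left(3 a + 6 a \left(-4 + a\right)\right) = -4 - 3 a - 6 a \left(-4 + a\right)$)
$p{\left(k,E \right)} = 14 + 67 k + 98 E$ ($p{\left(k,E \right)} = \left(67 k + 98 E\right) - \left(-38 + 24\right) = \left(67 k + 98 E\right) - -14 = \left(67 k + 98 E\right) + 14 = 14 + 67 k + 98 E$)
$16570 + p{\left(49,26 \right)} = 16570 + \left(14 + 67 \cdot 49 + 98 \cdot 26\right) = 16570 + \left(14 + 3283 + 2548\right) = 16570 + 5845 = 22415$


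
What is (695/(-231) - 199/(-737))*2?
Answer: -84772/15477 ≈ -5.4773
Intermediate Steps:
(695/(-231) - 199/(-737))*2 = (695*(-1/231) - 199*(-1/737))*2 = (-695/231 + 199/737)*2 = -42386/15477*2 = -84772/15477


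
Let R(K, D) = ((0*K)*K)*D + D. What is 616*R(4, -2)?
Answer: -1232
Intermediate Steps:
R(K, D) = D (R(K, D) = (0*K)*D + D = 0*D + D = 0 + D = D)
616*R(4, -2) = 616*(-2) = -1232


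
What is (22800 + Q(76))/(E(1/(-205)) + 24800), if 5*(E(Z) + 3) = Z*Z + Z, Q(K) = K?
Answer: 4806819500/5210469421 ≈ 0.92253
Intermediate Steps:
E(Z) = -3 + Z/5 + Z**2/5 (E(Z) = -3 + (Z*Z + Z)/5 = -3 + (Z**2 + Z)/5 = -3 + (Z + Z**2)/5 = -3 + (Z/5 + Z**2/5) = -3 + Z/5 + Z**2/5)
(22800 + Q(76))/(E(1/(-205)) + 24800) = (22800 + 76)/((-3 + (1/5)/(-205) + (1/(-205))**2/5) + 24800) = 22876/((-3 + (1/5)*(-1/205) + (-1/205)**2/5) + 24800) = 22876/((-3 - 1/1025 + (1/5)*(1/42025)) + 24800) = 22876/((-3 - 1/1025 + 1/210125) + 24800) = 22876/(-630579/210125 + 24800) = 22876/(5210469421/210125) = 22876*(210125/5210469421) = 4806819500/5210469421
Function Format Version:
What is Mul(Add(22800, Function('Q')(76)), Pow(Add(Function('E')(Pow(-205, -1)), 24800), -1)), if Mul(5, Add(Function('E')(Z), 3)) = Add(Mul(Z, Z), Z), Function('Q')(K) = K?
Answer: Rational(4806819500, 5210469421) ≈ 0.92253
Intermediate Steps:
Function('E')(Z) = Add(-3, Mul(Rational(1, 5), Z), Mul(Rational(1, 5), Pow(Z, 2))) (Function('E')(Z) = Add(-3, Mul(Rational(1, 5), Add(Mul(Z, Z), Z))) = Add(-3, Mul(Rational(1, 5), Add(Pow(Z, 2), Z))) = Add(-3, Mul(Rational(1, 5), Add(Z, Pow(Z, 2)))) = Add(-3, Add(Mul(Rational(1, 5), Z), Mul(Rational(1, 5), Pow(Z, 2)))) = Add(-3, Mul(Rational(1, 5), Z), Mul(Rational(1, 5), Pow(Z, 2))))
Mul(Add(22800, Function('Q')(76)), Pow(Add(Function('E')(Pow(-205, -1)), 24800), -1)) = Mul(Add(22800, 76), Pow(Add(Add(-3, Mul(Rational(1, 5), Pow(-205, -1)), Mul(Rational(1, 5), Pow(Pow(-205, -1), 2))), 24800), -1)) = Mul(22876, Pow(Add(Add(-3, Mul(Rational(1, 5), Rational(-1, 205)), Mul(Rational(1, 5), Pow(Rational(-1, 205), 2))), 24800), -1)) = Mul(22876, Pow(Add(Add(-3, Rational(-1, 1025), Mul(Rational(1, 5), Rational(1, 42025))), 24800), -1)) = Mul(22876, Pow(Add(Add(-3, Rational(-1, 1025), Rational(1, 210125)), 24800), -1)) = Mul(22876, Pow(Add(Rational(-630579, 210125), 24800), -1)) = Mul(22876, Pow(Rational(5210469421, 210125), -1)) = Mul(22876, Rational(210125, 5210469421)) = Rational(4806819500, 5210469421)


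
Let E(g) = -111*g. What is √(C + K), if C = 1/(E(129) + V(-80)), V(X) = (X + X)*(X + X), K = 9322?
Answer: √1186326689723/11281 ≈ 96.551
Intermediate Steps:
V(X) = 4*X² (V(X) = (2*X)*(2*X) = 4*X²)
C = 1/11281 (C = 1/(-111*129 + 4*(-80)²) = 1/(-14319 + 4*6400) = 1/(-14319 + 25600) = 1/11281 ≈ 8.8645e-5)
√(C + K) = √(1/11281 + 9322) = √(105161483/11281) = √1186326689723/11281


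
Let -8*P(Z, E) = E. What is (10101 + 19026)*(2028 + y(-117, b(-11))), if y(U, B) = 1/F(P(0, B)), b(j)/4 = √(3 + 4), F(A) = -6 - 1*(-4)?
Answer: 118109985/2 ≈ 5.9055e+7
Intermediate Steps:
P(Z, E) = -E/8
F(A) = -2 (F(A) = -6 + 4 = -2)
b(j) = 4*√7 (b(j) = 4*√(3 + 4) = 4*√7)
y(U, B) = -½ (y(U, B) = 1/(-2) = -½)
(10101 + 19026)*(2028 + y(-117, b(-11))) = (10101 + 19026)*(2028 - ½) = 29127*(4055/2) = 118109985/2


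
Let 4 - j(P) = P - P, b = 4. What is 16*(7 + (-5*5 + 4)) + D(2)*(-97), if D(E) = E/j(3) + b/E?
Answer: -933/2 ≈ -466.50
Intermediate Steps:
j(P) = 4 (j(P) = 4 - (P - P) = 4 - 1*0 = 4 + 0 = 4)
D(E) = 4/E + E/4 (D(E) = E/4 + 4/E = 4/E + E/4)
16*(7 + (-5*5 + 4)) + D(2)*(-97) = 16*(7 + (-5*5 + 4)) + (4/2 + (¼)*2)*(-97) = 16*(7 + (-25 + 4)) + (4*(½) + ½)*(-97) = 16*(7 - 21) + (2 + ½)*(-97) = 16*(-14) + (5/2)*(-97) = -224 - 485/2 = -933/2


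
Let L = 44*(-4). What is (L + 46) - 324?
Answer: -454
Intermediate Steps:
L = -176
(L + 46) - 324 = (-176 + 46) - 324 = -130 - 324 = -454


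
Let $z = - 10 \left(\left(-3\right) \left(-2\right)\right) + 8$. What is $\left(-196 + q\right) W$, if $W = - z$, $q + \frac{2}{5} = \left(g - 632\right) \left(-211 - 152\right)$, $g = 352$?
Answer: $\frac{26375336}{5} \approx 5.2751 \cdot 10^{6}$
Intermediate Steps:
$z = -52$ ($z = \left(-10\right) 6 + 8 = -60 + 8 = -52$)
$q = \frac{508198}{5}$ ($q = - \frac{2}{5} + \left(352 - 632\right) \left(-211 - 152\right) = - \frac{2}{5} - -101640 = - \frac{2}{5} + 101640 = \frac{508198}{5} \approx 1.0164 \cdot 10^{5}$)
$W = 52$ ($W = \left(-1\right) \left(-52\right) = 52$)
$\left(-196 + q\right) W = \left(-196 + \frac{508198}{5}\right) 52 = \frac{507218}{5} \cdot 52 = \frac{26375336}{5}$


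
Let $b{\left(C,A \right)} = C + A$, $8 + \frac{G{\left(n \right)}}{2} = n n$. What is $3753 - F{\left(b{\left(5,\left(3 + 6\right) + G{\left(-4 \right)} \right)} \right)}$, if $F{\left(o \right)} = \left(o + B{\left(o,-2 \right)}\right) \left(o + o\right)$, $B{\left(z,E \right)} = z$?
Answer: $153$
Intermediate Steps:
$G{\left(n \right)} = -16 + 2 n^{2}$ ($G{\left(n \right)} = -16 + 2 n n = -16 + 2 n^{2}$)
$b{\left(C,A \right)} = A + C$
$F{\left(o \right)} = 4 o^{2}$ ($F{\left(o \right)} = \left(o + o\right) \left(o + o\right) = 2 o 2 o = 4 o^{2}$)
$3753 - F{\left(b{\left(5,\left(3 + 6\right) + G{\left(-4 \right)} \right)} \right)} = 3753 - 4 \left(\left(\left(3 + 6\right) - \left(16 - 2 \left(-4\right)^{2}\right)\right) + 5\right)^{2} = 3753 - 4 \left(\left(9 + \left(-16 + 2 \cdot 16\right)\right) + 5\right)^{2} = 3753 - 4 \left(\left(9 + \left(-16 + 32\right)\right) + 5\right)^{2} = 3753 - 4 \left(\left(9 + 16\right) + 5\right)^{2} = 3753 - 4 \left(25 + 5\right)^{2} = 3753 - 4 \cdot 30^{2} = 3753 - 4 \cdot 900 = 3753 - 3600 = 153$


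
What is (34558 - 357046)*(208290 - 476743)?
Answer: 86572871064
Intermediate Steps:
(34558 - 357046)*(208290 - 476743) = -322488*(-268453) = 86572871064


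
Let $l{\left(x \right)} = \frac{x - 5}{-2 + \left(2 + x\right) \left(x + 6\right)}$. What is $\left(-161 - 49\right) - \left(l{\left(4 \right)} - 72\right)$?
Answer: $- \frac{8003}{58} \approx -137.98$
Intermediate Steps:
$l{\left(x \right)} = \frac{-5 + x}{-2 + \left(2 + x\right) \left(6 + x\right)}$
$\left(-161 - 49\right) - \left(l{\left(4 \right)} - 72\right) = \left(-161 - 49\right) - \left(\frac{-5 + 4}{10 + 4^{2} + 8 \cdot 4} - 72\right) = \left(-161 - 49\right) - \left(\frac{1}{10 + 16 + 32} \left(-1\right) - 72\right) = -210 - \left(\frac{1}{58} \left(-1\right) - 72\right) = -210 - \left(- \frac{1}{58} - 72\right) = -210 - - \frac{4177}{58} = -210 + \frac{4177}{58} = - \frac{8003}{58}$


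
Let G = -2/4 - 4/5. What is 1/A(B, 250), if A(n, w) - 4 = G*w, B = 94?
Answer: -1/321 ≈ -0.0031153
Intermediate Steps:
G = -13/10 (G = -2*1/4 - 4*1/5 = -1/2 - 4/5 = -13/10 ≈ -1.3000)
A(n, w) = 4 - 13*w/10
1/A(B, 250) = 1/(4 - 13/10*250) = 1/(4 - 325) = 1/(-321) = -1/321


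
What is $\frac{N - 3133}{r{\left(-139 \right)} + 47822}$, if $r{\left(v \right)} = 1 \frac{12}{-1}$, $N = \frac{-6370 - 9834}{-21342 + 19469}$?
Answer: $- \frac{1170381}{17909626} \approx -0.065349$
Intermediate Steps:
$N = \frac{16204}{1873}$ ($N = - \frac{16204}{-1873} = \left(-16204\right) \left(- \frac{1}{1873}\right) = \frac{16204}{1873} \approx 8.6514$)
$r{\left(v \right)} = -12$ ($r{\left(v \right)} = 1 \cdot 12 \left(-1\right) = 1 \left(-12\right) = -12$)
$\frac{N - 3133}{r{\left(-139 \right)} + 47822} = \frac{\frac{16204}{1873} - 3133}{-12 + 47822} = - \frac{5851905}{1873 \cdot 47810} = \left(- \frac{5851905}{1873}\right) \frac{1}{47810} = - \frac{1170381}{17909626}$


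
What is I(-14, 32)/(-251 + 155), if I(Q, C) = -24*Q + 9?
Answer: -115/32 ≈ -3.5938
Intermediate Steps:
I(Q, C) = 9 - 24*Q
I(-14, 32)/(-251 + 155) = (9 - 24*(-14))/(-251 + 155) = (9 + 336)/(-96) = 345*(-1/96) = -115/32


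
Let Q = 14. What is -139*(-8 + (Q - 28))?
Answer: 3058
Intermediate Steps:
-139*(-8 + (Q - 28)) = -139*(-8 + (14 - 28)) = -139*(-8 - 14) = -139*(-22) = 3058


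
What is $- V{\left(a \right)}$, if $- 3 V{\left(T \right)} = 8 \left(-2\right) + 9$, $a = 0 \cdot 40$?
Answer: $- \frac{7}{3} \approx -2.3333$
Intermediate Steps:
$a = 0$
$V{\left(T \right)} = \frac{7}{3}$ ($V{\left(T \right)} = - \frac{8 \left(-2\right) + 9}{3} = - \frac{-16 + 9}{3} = \left(- \frac{1}{3}\right) \left(-7\right) = \frac{7}{3}$)
$- V{\left(a \right)} = \left(-1\right) \frac{7}{3} = - \frac{7}{3}$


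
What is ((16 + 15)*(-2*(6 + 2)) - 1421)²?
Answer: 3674889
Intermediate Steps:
((16 + 15)*(-2*(6 + 2)) - 1421)² = (31*(-2*8) - 1421)² = (31*(-16) - 1421)² = (-496 - 1421)² = (-1917)² = 3674889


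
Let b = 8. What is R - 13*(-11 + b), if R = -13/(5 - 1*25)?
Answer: 793/20 ≈ 39.650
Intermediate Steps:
R = 13/20 (R = -13/(5 - 25) = -13/(-20) = -13*(-1/20) = 13/20 ≈ 0.65000)
R - 13*(-11 + b) = 13/20 - 13*(-11 + 8) = 13/20 - 13*(-3) = 13/20 + 39 = 793/20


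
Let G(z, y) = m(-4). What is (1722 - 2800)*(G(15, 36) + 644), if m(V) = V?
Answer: -689920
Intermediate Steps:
G(z, y) = -4
(1722 - 2800)*(G(15, 36) + 644) = (1722 - 2800)*(-4 + 644) = -1078*640 = -689920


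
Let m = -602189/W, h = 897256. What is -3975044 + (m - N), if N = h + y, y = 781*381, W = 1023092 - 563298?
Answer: -2377071670823/459794 ≈ -5.1699e+6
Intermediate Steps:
W = 459794
y = 297561
m = -602189/459794 ≈ -1.3097
N = 1194817 (N = 897256 + 297561 = 1194817)
-3975044 + (m - N) = -3975044 + (-602189/459794 - 1*1194817) = -3975044 + (-602189/459794 - 1194817) = -3975044 - 549370289887/459794 = -2377071670823/459794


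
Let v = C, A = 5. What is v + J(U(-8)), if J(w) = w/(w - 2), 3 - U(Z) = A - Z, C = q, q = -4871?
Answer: -29221/6 ≈ -4870.2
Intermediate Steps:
C = -4871
v = -4871
U(Z) = -2 + Z (U(Z) = 3 - (5 - Z) = 3 + (-5 + Z) = -2 + Z)
J(w) = w/(-2 + w)
v + J(U(-8)) = -4871 + (-2 - 8)/(-2 + (-2 - 8)) = -4871 - 10/(-2 - 10) = -4871 - 10/(-12) = -4871 - 10*(-1/12) = -4871 + 5/6 = -29221/6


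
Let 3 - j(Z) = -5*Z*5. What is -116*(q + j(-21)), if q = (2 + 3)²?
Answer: 57652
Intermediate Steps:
q = 25 (q = 5² = 25)
j(Z) = 3 + 25*Z (j(Z) = 3 - (-5*Z)*5 = 3 - (-25)*Z = 3 + 25*Z)
-116*(q + j(-21)) = -116*(25 + (3 + 25*(-21))) = -116*(25 + (3 - 525)) = -116*(25 - 522) = -116*(-497) = 57652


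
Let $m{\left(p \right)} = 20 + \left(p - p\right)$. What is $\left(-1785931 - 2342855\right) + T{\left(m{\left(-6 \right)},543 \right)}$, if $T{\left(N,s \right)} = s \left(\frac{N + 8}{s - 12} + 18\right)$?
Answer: $- \frac{729060056}{177} \approx -4.119 \cdot 10^{6}$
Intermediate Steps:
$m{\left(p \right)} = 20$ ($m{\left(p \right)} = 20 + 0 = 20$)
$T{\left(N,s \right)} = s \left(18 + \frac{8 + N}{-12 + s}\right)$ ($T{\left(N,s \right)} = s \left(\frac{8 + N}{-12 + s} + 18\right) = s \left(18 + \frac{8 + N}{-12 + s}\right)$)
$\left(-1785931 - 2342855\right) + T{\left(m{\left(-6 \right)},543 \right)} = \left(-1785931 - 2342855\right) + \frac{543 \left(-208 + 20 + 18 \cdot 543\right)}{-12 + 543} = -4128786 + \frac{543 \left(-208 + 20 + 9774\right)}{531} = -4128786 + 543 \cdot \frac{1}{531} \cdot 9586 = -4128786 + \frac{1735066}{177} = - \frac{729060056}{177}$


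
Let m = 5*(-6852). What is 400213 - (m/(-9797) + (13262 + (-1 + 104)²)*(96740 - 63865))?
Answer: -7684364295124/9797 ≈ -7.8436e+8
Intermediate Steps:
m = -34260
400213 - (m/(-9797) + (13262 + (-1 + 104)²)*(96740 - 63865)) = 400213 - (-34260/(-9797) + (13262 + (-1 + 104)²)*(96740 - 63865)) = 400213 - (-34260*(-1/9797) + (13262 + 103²)*32875) = 400213 - (34260/9797 + (13262 + 10609)*32875) = 400213 - (34260/9797 + 23871*32875) = 400213 - (34260/9797 + 784759125) = 400213 - 1*7688285181885/9797 = 400213 - 7688285181885/9797 = -7684364295124/9797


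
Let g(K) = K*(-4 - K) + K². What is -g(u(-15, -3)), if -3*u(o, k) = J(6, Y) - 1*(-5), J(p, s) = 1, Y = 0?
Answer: -8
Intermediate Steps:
u(o, k) = -2 (u(o, k) = -(1 - 1*(-5))/3 = -(1 + 5)/3 = -⅓*6 = -2)
g(K) = K² + K*(-4 - K)
-g(u(-15, -3)) = -(-4)*(-2) = -1*8 = -8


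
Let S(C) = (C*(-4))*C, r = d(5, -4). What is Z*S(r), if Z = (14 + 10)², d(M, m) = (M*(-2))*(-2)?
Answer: -921600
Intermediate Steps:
d(M, m) = 4*M (d(M, m) = -2*M*(-2) = 4*M)
Z = 576 (Z = 24² = 576)
r = 20 (r = 4*5 = 20)
S(C) = -4*C² (S(C) = (-4*C)*C = -4*C²)
Z*S(r) = 576*(-4*20²) = 576*(-4*400) = 576*(-1600) = -921600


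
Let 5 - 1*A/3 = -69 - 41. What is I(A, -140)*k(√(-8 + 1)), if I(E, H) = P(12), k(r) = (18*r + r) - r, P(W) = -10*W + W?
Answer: -1944*I*√7 ≈ -5143.3*I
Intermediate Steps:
P(W) = -9*W
A = 345 (A = 15 - 3*(-69 - 41) = 15 - 3*(-110) = 15 + 330 = 345)
k(r) = 18*r (k(r) = 19*r - r = 18*r)
I(E, H) = -108 (I(E, H) = -9*12 = -108)
I(A, -140)*k(√(-8 + 1)) = -1944*√(-8 + 1) = -1944*√(-7) = -1944*I*√7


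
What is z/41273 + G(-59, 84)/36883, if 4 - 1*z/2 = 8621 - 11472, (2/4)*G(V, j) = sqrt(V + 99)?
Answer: 5710/41273 + 4*sqrt(10)/36883 ≈ 0.13869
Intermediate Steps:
G(V, j) = 2*sqrt(99 + V) (G(V, j) = 2*sqrt(V + 99) = 2*sqrt(99 + V))
z = 5710 (z = 8 - 2*(8621 - 11472) = 8 - 2*(-2851) = 8 + 5702 = 5710)
z/41273 + G(-59, 84)/36883 = 5710/41273 + (2*sqrt(99 - 59))/36883 = 5710*(1/41273) + (2*sqrt(40))*(1/36883) = 5710/41273 + (2*(2*sqrt(10)))*(1/36883) = 5710/41273 + (4*sqrt(10))*(1/36883) = 5710/41273 + 4*sqrt(10)/36883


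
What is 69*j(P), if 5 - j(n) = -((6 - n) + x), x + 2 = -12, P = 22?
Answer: -1725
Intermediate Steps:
x = -14 (x = -2 - 12 = -14)
j(n) = -3 - n (j(n) = 5 - (-1)*((6 - n) - 14) = 5 - (-1)*(-8 - n) = 5 - (8 + n) = 5 + (-8 - n) = -3 - n)
69*j(P) = 69*(-3 - 1*22) = 69*(-3 - 22) = 69*(-25) = -1725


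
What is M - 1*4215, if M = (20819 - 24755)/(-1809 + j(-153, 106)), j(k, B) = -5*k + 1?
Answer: -4392309/1043 ≈ -4211.2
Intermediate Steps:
j(k, B) = 1 - 5*k
M = 3936/1043 (M = (20819 - 24755)/(-1809 + (1 - 5*(-153))) = -3936/(-1809 + (1 + 765)) = -3936/(-1809 + 766) = -3936/(-1043) = -3936*(-1/1043) = 3936/1043 ≈ 3.7737)
M - 1*4215 = 3936/1043 - 1*4215 = 3936/1043 - 4215 = -4392309/1043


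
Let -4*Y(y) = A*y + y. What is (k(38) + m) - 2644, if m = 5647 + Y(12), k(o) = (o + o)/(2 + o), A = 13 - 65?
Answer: 31579/10 ≈ 3157.9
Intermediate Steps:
A = -52
k(o) = 2*o/(2 + o) (k(o) = (2*o)/(2 + o) = 2*o/(2 + o))
Y(y) = 51*y/4 (Y(y) = -(-52*y + y)/4 = -(-51)*y/4 = 51*y/4)
m = 5800 (m = 5647 + (51/4)*12 = 5647 + 153 = 5800)
(k(38) + m) - 2644 = (2*38/(2 + 38) + 5800) - 2644 = (2*38/40 + 5800) - 2644 = (2*38*(1/40) + 5800) - 2644 = (19/10 + 5800) - 2644 = 58019/10 - 2644 = 31579/10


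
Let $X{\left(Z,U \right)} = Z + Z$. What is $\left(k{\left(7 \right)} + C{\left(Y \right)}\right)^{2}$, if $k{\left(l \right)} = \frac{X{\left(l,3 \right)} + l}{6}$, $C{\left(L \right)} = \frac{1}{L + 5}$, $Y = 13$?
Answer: $\frac{1024}{81} \approx 12.642$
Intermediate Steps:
$X{\left(Z,U \right)} = 2 Z$
$C{\left(L \right)} = \frac{1}{5 + L}$
$k{\left(l \right)} = \frac{l}{2}$ ($k{\left(l \right)} = \frac{2 l + l}{6} = 3 l \frac{1}{6} = \frac{l}{2}$)
$\left(k{\left(7 \right)} + C{\left(Y \right)}\right)^{2} = \left(\frac{1}{2} \cdot 7 + \frac{1}{5 + 13}\right)^{2} = \left(\frac{7}{2} + \frac{1}{18}\right)^{2} = \left(\frac{32}{9}\right)^{2} = \frac{1024}{81}$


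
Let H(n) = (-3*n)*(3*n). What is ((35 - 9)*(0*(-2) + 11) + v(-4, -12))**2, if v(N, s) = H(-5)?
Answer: 3721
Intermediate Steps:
H(n) = -9*n**2
v(N, s) = -225 (v(N, s) = -9*(-5)**2 = -9*25 = -225)
((35 - 9)*(0*(-2) + 11) + v(-4, -12))**2 = ((35 - 9)*(0*(-2) + 11) - 225)**2 = (26*(0 + 11) - 225)**2 = (26*11 - 225)**2 = (286 - 225)**2 = 61**2 = 3721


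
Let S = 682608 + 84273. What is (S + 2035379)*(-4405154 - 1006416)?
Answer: -15164626148200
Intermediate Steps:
S = 766881
(S + 2035379)*(-4405154 - 1006416) = (766881 + 2035379)*(-4405154 - 1006416) = 2802260*(-5411570) = -15164626148200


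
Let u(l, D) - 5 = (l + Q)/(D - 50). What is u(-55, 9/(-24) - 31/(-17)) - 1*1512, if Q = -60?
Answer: -9935081/6603 ≈ -1504.6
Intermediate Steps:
u(l, D) = 5 + (-60 + l)/(-50 + D) (u(l, D) = 5 + (l - 60)/(D - 50) = 5 + (-60 + l)/(-50 + D))
u(-55, 9/(-24) - 31/(-17)) - 1*1512 = (-310 - 55 + 5*(9/(-24) - 31/(-17)))/(-50 + (9/(-24) - 31/(-17))) - 1*1512 = (-310 - 55 + 5*(9*(-1/24) - 31*(-1/17)))/(-50 + (9*(-1/24) - 31*(-1/17))) - 1512 = (-310 - 55 + 5*(-3/8 + 31/17))/(-50 + (-3/8 + 31/17)) - 1512 = (-310 - 55 + 5*(197/136))/(-50 + 197/136) - 1512 = (-310 - 55 + 985/136)/(-6603/136) - 1512 = -136/6603*(-48655/136) - 1512 = 48655/6603 - 1512 = -9935081/6603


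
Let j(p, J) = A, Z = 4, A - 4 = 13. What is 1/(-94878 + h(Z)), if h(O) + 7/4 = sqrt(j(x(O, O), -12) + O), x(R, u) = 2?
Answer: -216868/20576381575 - 16*sqrt(21)/144034671025 ≈ -1.0540e-5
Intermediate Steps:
A = 17 (A = 4 + 13 = 17)
j(p, J) = 17
h(O) = -7/4 + sqrt(17 + O)
1/(-94878 + h(Z)) = 1/(-94878 + (-7/4 + sqrt(17 + 4))) = 1/(-94878 + (-7/4 + sqrt(21))) = 1/(-379519/4 + sqrt(21))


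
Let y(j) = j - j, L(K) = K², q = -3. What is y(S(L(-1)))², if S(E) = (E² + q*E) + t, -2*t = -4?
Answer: 0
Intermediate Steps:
t = 2 (t = -½*(-4) = 2)
S(E) = 2 + E² - 3*E (S(E) = (E² - 3*E) + 2 = 2 + E² - 3*E)
y(j) = 0
y(S(L(-1)))² = 0² = 0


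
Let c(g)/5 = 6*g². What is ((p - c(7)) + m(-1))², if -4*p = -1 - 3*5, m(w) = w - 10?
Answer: 2181529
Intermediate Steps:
c(g) = 30*g² (c(g) = 5*(6*g²) = 30*g²)
m(w) = -10 + w
p = 4 (p = -(-1 - 3*5)/4 = -(-1 - 15)/4 = -¼*(-16) = 4)
((p - c(7)) + m(-1))² = ((4 - 30*7²) + (-10 - 1))² = ((4 - 30*49) - 11)² = ((4 - 1*1470) - 11)² = ((4 - 1470) - 11)² = (-1466 - 11)² = (-1477)² = 2181529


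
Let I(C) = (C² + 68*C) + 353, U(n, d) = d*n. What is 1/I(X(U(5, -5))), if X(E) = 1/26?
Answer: 676/240397 ≈ 0.0028120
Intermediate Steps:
X(E) = 1/26
I(C) = 353 + C² + 68*C
1/I(X(U(5, -5))) = 1/(353 + (1/26)² + 68*(1/26)) = 1/(353 + 1/676 + 34/13) = 1/(240397/676) = 676/240397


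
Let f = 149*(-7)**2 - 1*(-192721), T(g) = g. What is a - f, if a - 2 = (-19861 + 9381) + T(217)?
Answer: -210283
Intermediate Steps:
f = 200022 (f = 149*49 + 192721 = 7301 + 192721 = 200022)
a = -10261 (a = 2 + ((-19861 + 9381) + 217) = 2 + (-10480 + 217) = 2 - 10263 = -10261)
a - f = -10261 - 1*200022 = -10261 - 200022 = -210283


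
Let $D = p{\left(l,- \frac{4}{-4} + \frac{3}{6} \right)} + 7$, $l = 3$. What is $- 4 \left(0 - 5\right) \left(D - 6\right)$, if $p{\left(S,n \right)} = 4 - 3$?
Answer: $40$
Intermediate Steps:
$p{\left(S,n \right)} = 1$
$D = 8$ ($D = 1 + 7 = 8$)
$- 4 \left(0 - 5\right) \left(D - 6\right) = - 4 \left(0 - 5\right) \left(8 - 6\right) = - 4 \left(0 - 5\right) 2 = \left(-4\right) \left(-5\right) 2 = 20 \cdot 2 = 40$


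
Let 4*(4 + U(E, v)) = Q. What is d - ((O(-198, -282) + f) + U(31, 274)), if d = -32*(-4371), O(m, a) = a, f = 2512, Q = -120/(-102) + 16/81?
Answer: 189538069/1377 ≈ 1.3765e+5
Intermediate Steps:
Q = 1892/1377 (Q = -120*(-1/102) + 16*(1/81) = 20/17 + 16/81 = 1892/1377 ≈ 1.3740)
U(E, v) = -5035/1377 (U(E, v) = -4 + (¼)*(1892/1377) = -4 + 473/1377 = -5035/1377)
d = 139872
d - ((O(-198, -282) + f) + U(31, 274)) = 139872 - ((-282 + 2512) - 5035/1377) = 139872 - (2230 - 5035/1377) = 139872 - 1*3065675/1377 = 139872 - 3065675/1377 = 189538069/1377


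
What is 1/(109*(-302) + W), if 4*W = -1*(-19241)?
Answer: -4/112431 ≈ -3.5577e-5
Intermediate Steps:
W = 19241/4 (W = (-1*(-19241))/4 = (¼)*19241 = 19241/4 ≈ 4810.3)
1/(109*(-302) + W) = 1/(109*(-302) + 19241/4) = 1/(-32918 + 19241/4) = 1/(-112431/4) = -4/112431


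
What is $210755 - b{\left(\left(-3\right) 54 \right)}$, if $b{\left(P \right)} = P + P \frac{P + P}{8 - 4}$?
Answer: $197795$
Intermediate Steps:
$b{\left(P \right)} = P + \frac{P^{2}}{2}$ ($b{\left(P \right)} = P + P \frac{2 P}{4} = P + P 2 P \frac{1}{4} = P + P \frac{P}{2} = P + \frac{P^{2}}{2}$)
$210755 - b{\left(\left(-3\right) 54 \right)} = 210755 - \frac{\left(-3\right) 54 \left(2 - 162\right)}{2} = 210755 - \frac{1}{2} \left(-162\right) \left(2 - 162\right) = 210755 - \frac{1}{2} \left(-162\right) \left(-160\right) = 210755 - 12960 = 197795$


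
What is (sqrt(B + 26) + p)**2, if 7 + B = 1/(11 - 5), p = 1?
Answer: (6 + sqrt(690))**2/36 ≈ 28.923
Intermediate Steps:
B = -41/6 (B = -7 + 1/(11 - 5) = -7 + 1/6 = -41/6 ≈ -6.8333)
(sqrt(B + 26) + p)**2 = (sqrt(-41/6 + 26) + 1)**2 = (sqrt(115/6) + 1)**2 = (sqrt(690)/6 + 1)**2 = (1 + sqrt(690)/6)**2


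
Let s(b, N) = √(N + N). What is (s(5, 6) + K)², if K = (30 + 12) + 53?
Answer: 9037 + 380*√3 ≈ 9695.2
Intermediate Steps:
s(b, N) = √2*√N (s(b, N) = √(2*N) = √2*√N)
K = 95 (K = 42 + 53 = 95)
(s(5, 6) + K)² = (√2*√6 + 95)² = (2*√3 + 95)² = (95 + 2*√3)²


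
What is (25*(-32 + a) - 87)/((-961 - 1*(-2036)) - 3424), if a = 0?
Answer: 887/2349 ≈ 0.37761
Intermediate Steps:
(25*(-32 + a) - 87)/((-961 - 1*(-2036)) - 3424) = (25*(-32 + 0) - 87)/((-961 - 1*(-2036)) - 3424) = (25*(-32) - 87)/((-961 + 2036) - 3424) = (-800 - 87)/(1075 - 3424) = -887/(-2349) = -887*(-1/2349) = 887/2349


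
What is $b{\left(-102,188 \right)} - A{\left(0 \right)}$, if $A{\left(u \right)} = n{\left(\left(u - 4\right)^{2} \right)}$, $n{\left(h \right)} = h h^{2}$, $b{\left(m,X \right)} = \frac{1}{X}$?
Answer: $- \frac{770047}{188} \approx -4096.0$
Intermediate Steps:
$n{\left(h \right)} = h^{3}$
$A{\left(u \right)} = \left(-4 + u\right)^{6}$ ($A{\left(u \right)} = \left(\left(u - 4\right)^{2}\right)^{3} = \left(\left(-4 + u\right)^{2}\right)^{3} = \left(-4 + u\right)^{6}$)
$b{\left(-102,188 \right)} - A{\left(0 \right)} = \frac{1}{188} - \left(-4 + 0\right)^{6} = \frac{1}{188} - \left(-4\right)^{6} = \frac{1}{188} - 4096 = - \frac{770047}{188}$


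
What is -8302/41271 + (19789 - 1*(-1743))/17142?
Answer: 41463016/39303749 ≈ 1.0549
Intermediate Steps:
-8302/41271 + (19789 - 1*(-1743))/17142 = -8302*1/41271 + (19789 + 1743)*(1/17142) = -8302/41271 + 21532*(1/17142) = -8302/41271 + 10766/8571 = 41463016/39303749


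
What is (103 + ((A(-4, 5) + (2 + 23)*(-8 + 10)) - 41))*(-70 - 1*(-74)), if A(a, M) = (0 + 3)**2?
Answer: 484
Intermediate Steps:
A(a, M) = 9 (A(a, M) = 3**2 = 9)
(103 + ((A(-4, 5) + (2 + 23)*(-8 + 10)) - 41))*(-70 - 1*(-74)) = (103 + ((9 + (2 + 23)*(-8 + 10)) - 41))*(-70 - 1*(-74)) = (103 + ((9 + 25*2) - 41))*(-70 + 74) = (103 + ((9 + 50) - 41))*4 = (103 + (59 - 41))*4 = (103 + 18)*4 = 121*4 = 484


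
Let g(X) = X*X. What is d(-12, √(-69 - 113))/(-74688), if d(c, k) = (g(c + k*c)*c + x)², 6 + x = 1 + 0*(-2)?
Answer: -95646897817/74688 + 11259468*I*√182/389 ≈ -1.2806e+6 + 3.9048e+5*I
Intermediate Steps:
g(X) = X²
x = -5 (x = -6 + (1 + 0*(-2)) = -6 + (1 + 0) = -6 + 1 = -5)
d(c, k) = (-5 + c*(c + c*k)²)² (d(c, k) = ((c + k*c)²*c - 5)² = ((c + c*k)²*c - 5)² = (c*(c + c*k)² - 5)² = (-5 + c*(c + c*k)²)²)
d(-12, √(-69 - 113))/(-74688) = (-5 + (-12)³*(1 + √(-69 - 113))²)²/(-74688) = (-5 - 1728*(1 + √(-182))²)²*(-1/74688) = (-5 - 1728*(1 + I*√182)²)²*(-1/74688) = -(-5 - 1728*(1 + I*√182)²)²/74688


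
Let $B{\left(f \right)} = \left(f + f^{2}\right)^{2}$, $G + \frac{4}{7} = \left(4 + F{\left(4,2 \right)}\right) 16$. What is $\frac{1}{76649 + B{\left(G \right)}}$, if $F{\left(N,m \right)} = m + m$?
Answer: $\frac{2401}{643240474713} \approx 3.7327 \cdot 10^{-9}$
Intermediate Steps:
$F{\left(N,m \right)} = 2 m$
$G = \frac{892}{7}$ ($G = - \frac{4}{7} + \left(4 + 2 \cdot 2\right) 16 = - \frac{4}{7} + \left(4 + 4\right) 16 = - \frac{4}{7} + 8 \cdot 16 = - \frac{4}{7} + 128 = \frac{892}{7} \approx 127.43$)
$\frac{1}{76649 + B{\left(G \right)}} = \frac{1}{76649 + \left(\frac{892}{7}\right)^{2} \left(1 + \frac{892}{7}\right)^{2}} = \frac{1}{76649 + \frac{795664 \left(\frac{899}{7}\right)^{2}}{49}} = \frac{1}{76649 + \frac{795664}{49} \cdot \frac{808201}{49}} = \frac{1}{76649 + \frac{643056440464}{2401}} = \frac{1}{\frac{643240474713}{2401}} = \frac{2401}{643240474713}$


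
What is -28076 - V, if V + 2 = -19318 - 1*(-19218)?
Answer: -27974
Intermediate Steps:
V = -102 (V = -2 + (-19318 - 1*(-19218)) = -2 + (-19318 + 19218) = -2 - 100 = -102)
-28076 - V = -28076 - 1*(-102) = -28076 + 102 = -27974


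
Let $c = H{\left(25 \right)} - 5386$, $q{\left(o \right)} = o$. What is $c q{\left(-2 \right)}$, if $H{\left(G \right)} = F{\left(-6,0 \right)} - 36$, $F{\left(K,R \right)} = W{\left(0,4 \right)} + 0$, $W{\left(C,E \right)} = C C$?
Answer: $10844$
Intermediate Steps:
$W{\left(C,E \right)} = C^{2}$
$F{\left(K,R \right)} = 0$ ($F{\left(K,R \right)} = 0^{2} + 0 = 0 + 0 = 0$)
$H{\left(G \right)} = -36$ ($H{\left(G \right)} = 0 - 36 = -36$)
$c = -5422$ ($c = -36 - 5386 = -5422$)
$c q{\left(-2 \right)} = \left(-5422\right) \left(-2\right) = 10844$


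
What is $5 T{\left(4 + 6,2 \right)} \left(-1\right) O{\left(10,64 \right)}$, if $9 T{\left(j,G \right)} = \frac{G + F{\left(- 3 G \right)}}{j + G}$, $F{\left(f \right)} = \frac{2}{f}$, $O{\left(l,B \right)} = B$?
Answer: $- \frac{400}{81} \approx -4.9383$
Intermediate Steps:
$T{\left(j,G \right)} = \frac{G - \frac{2}{3 G}}{9 \left(G + j\right)}$ ($T{\left(j,G \right)} = \frac{\left(G + \frac{2}{\left(-3\right) G}\right) \frac{1}{j + G}}{9} = \frac{\left(G + 2 \left(- \frac{1}{3 G}\right)\right) \frac{1}{G + j}}{9} = \frac{\left(G - \frac{2}{3 G}\right) \frac{1}{G + j}}{9} = \frac{\frac{1}{G + j} \left(G - \frac{2}{3 G}\right)}{9} = \frac{G - \frac{2}{3 G}}{9 \left(G + j\right)}$)
$5 T{\left(4 + 6,2 \right)} \left(-1\right) O{\left(10,64 \right)} = 5 \frac{-2 + 3 \cdot 2^{2}}{27 \cdot 2 \left(2 + \left(4 + 6\right)\right)} \left(-1\right) 64 = 5 \cdot \frac{1}{27} \cdot \frac{1}{2} \frac{1}{2 + 10} \left(-2 + 3 \cdot 4\right) \left(-1\right) 64 = 5 \cdot \frac{1}{27} \cdot \frac{1}{2} \cdot \frac{1}{12} \left(-2 + 12\right) \left(-1\right) 64 = 5 \cdot \frac{1}{27} \cdot \frac{1}{2} \cdot \frac{1}{12} \cdot 10 \left(-1\right) 64 = 5 \cdot \frac{5}{324} \left(-1\right) 64 = \frac{25}{324} \left(-1\right) 64 = \left(- \frac{25}{324}\right) 64 = - \frac{400}{81}$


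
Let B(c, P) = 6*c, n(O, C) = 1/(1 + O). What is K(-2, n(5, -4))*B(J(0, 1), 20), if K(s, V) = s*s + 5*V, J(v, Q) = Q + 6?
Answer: 203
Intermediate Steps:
J(v, Q) = 6 + Q
K(s, V) = s**2 + 5*V
K(-2, n(5, -4))*B(J(0, 1), 20) = ((-2)**2 + 5/(1 + 5))*(6*(6 + 1)) = (4 + 5/6)*(6*7) = (4 + 5*(1/6))*42 = (4 + 5/6)*42 = (29/6)*42 = 203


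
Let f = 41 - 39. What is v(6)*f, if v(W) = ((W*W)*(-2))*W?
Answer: -864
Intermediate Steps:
f = 2
v(W) = -2*W**3 (v(W) = (W**2*(-2))*W = (-2*W**2)*W = -2*W**3)
v(6)*f = -2*6**3*2 = -2*216*2 = -432*2 = -864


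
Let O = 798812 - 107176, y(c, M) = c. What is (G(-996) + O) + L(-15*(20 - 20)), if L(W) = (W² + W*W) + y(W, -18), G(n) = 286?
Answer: 691922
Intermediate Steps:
O = 691636
L(W) = W + 2*W² (L(W) = (W² + W*W) + W = (W² + W²) + W = 2*W² + W = W + 2*W²)
(G(-996) + O) + L(-15*(20 - 20)) = (286 + 691636) + (-15*(20 - 20))*(1 + 2*(-15*(20 - 20))) = 691922 + (-15*0)*(1 + 2*(-15*0)) = 691922 + 0*(1 + 2*0) = 691922 + 0*(1 + 0) = 691922 + 0*1 = 691922 + 0 = 691922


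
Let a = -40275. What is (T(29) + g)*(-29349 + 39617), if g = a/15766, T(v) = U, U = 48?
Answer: 3678475062/7883 ≈ 4.6663e+5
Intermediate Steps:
T(v) = 48
g = -40275/15766 ≈ -2.5545
(T(29) + g)*(-29349 + 39617) = (48 - 40275/15766)*(-29349 + 39617) = (716493/15766)*10268 = 3678475062/7883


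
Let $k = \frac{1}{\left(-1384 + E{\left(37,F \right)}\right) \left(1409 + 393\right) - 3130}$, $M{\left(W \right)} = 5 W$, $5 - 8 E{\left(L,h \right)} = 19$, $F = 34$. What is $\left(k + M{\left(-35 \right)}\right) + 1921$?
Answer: $\frac{8730878236}{5000503} \approx 1746.0$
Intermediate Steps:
$E{\left(L,h \right)} = - \frac{7}{4}$ ($E{\left(L,h \right)} = \frac{5}{8} - \frac{19}{8} = - \frac{7}{4}$)
$k = - \frac{2}{5000503}$ ($k = \frac{1}{\left(-1384 - \frac{7}{4}\right) \left(1409 + 393\right) - 3130} = \frac{1}{\left(- \frac{5543}{4}\right) 1802 - 3130} = \frac{1}{- \frac{4994243}{2} - 3130} = \frac{1}{- \frac{5000503}{2}} = - \frac{2}{5000503} \approx -3.9996 \cdot 10^{-7}$)
$\left(k + M{\left(-35 \right)}\right) + 1921 = \left(- \frac{2}{5000503} + 5 \left(-35\right)\right) + 1921 = \left(- \frac{2}{5000503} - 175\right) + 1921 = - \frac{875088027}{5000503} + 1921 = \frac{8730878236}{5000503}$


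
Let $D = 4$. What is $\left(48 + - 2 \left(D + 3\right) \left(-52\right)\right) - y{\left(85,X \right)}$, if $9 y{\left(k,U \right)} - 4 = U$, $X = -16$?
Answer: $\frac{2332}{3} \approx 777.33$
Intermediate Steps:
$y{\left(k,U \right)} = \frac{4}{9} + \frac{U}{9}$
$\left(48 + - 2 \left(D + 3\right) \left(-52\right)\right) - y{\left(85,X \right)} = \left(48 + - 2 \left(4 + 3\right) \left(-52\right)\right) - \left(\frac{4}{9} + \frac{1}{9} \left(-16\right)\right) = \left(48 + \left(-2\right) 7 \left(-52\right)\right) - \left(\frac{4}{9} - \frac{16}{9}\right) = \left(48 - -728\right) - - \frac{4}{3} = \left(48 + 728\right) + \frac{4}{3} = 776 + \frac{4}{3} = \frac{2332}{3}$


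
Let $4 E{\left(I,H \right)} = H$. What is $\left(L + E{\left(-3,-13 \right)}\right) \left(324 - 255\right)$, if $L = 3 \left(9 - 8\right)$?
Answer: $- \frac{69}{4} \approx -17.25$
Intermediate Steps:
$L = 3$ ($L = 3 \cdot 1 = 3$)
$E{\left(I,H \right)} = \frac{H}{4}$
$\left(L + E{\left(-3,-13 \right)}\right) \left(324 - 255\right) = \left(3 + \frac{1}{4} \left(-13\right)\right) \left(324 - 255\right) = \left(3 - \frac{13}{4}\right) 69 = \left(- \frac{1}{4}\right) 69 = - \frac{69}{4}$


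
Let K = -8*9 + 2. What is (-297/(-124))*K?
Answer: -10395/62 ≈ -167.66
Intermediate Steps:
K = -70 (K = -72 + 2 = -70)
(-297/(-124))*K = -297/(-124)*(-70) = -297*(-1/124)*(-70) = (297/124)*(-70) = -10395/62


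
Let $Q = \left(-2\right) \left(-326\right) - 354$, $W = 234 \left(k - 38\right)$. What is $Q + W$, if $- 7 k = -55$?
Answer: $- \frac{47288}{7} \approx -6755.4$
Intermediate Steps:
$k = \frac{55}{7}$ ($k = \left(- \frac{1}{7}\right) \left(-55\right) = \frac{55}{7} \approx 7.8571$)
$W = - \frac{49374}{7}$ ($W = 234 \left(\frac{55}{7} - 38\right) = 234 \left(- \frac{211}{7}\right) = - \frac{49374}{7} \approx -7053.4$)
$Q = 298$ ($Q = 652 - 354 = 298$)
$Q + W = 298 - \frac{49374}{7} = - \frac{47288}{7}$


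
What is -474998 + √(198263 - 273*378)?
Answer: -474998 + √95069 ≈ -4.7469e+5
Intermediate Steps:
-474998 + √(198263 - 273*378) = -474998 + √(198263 - 103194) = -474998 + √95069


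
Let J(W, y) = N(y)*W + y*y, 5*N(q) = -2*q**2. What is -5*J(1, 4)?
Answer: -48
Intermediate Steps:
N(q) = -2*q**2/5 (N(q) = (-2*q**2)/5 = -2*q**2/5)
J(W, y) = y**2 - 2*W*y**2/5 (J(W, y) = (-2*y**2/5)*W + y*y = -2*W*y**2/5 + y**2 = y**2 - 2*W*y**2/5)
-5*J(1, 4) = -4**2*(5 - 2*1) = -16*(5 - 2) = -16*3 = -5*48/5 = -48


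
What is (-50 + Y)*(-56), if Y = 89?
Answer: -2184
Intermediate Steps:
(-50 + Y)*(-56) = (-50 + 89)*(-56) = 39*(-56) = -2184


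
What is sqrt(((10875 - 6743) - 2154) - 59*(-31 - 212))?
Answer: sqrt(16315) ≈ 127.73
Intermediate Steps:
sqrt(((10875 - 6743) - 2154) - 59*(-31 - 212)) = sqrt((4132 - 2154) - 59*(-243)) = sqrt(1978 + 14337) = sqrt(16315)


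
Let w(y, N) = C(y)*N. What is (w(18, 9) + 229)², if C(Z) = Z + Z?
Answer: 305809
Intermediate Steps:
C(Z) = 2*Z
w(y, N) = 2*N*y (w(y, N) = (2*y)*N = 2*N*y)
(w(18, 9) + 229)² = (2*9*18 + 229)² = (324 + 229)² = 553² = 305809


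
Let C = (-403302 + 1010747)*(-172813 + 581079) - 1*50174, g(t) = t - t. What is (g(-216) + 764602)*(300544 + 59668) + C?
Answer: 523417905820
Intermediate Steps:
g(t) = 0
C = 247999090196 (C = 607445*408266 - 50174 = 247999140370 - 50174 = 247999090196)
(g(-216) + 764602)*(300544 + 59668) + C = (0 + 764602)*(300544 + 59668) + 247999090196 = 764602*360212 + 247999090196 = 275418815624 + 247999090196 = 523417905820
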